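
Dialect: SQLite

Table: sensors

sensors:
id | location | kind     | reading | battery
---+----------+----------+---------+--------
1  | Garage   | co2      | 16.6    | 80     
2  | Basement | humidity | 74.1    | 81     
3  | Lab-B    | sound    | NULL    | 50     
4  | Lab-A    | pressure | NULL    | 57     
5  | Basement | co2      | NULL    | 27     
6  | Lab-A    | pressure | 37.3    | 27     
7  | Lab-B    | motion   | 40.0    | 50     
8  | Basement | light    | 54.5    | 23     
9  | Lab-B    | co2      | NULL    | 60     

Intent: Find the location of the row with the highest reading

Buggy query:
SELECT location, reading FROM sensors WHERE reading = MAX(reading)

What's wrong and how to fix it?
Bug: MAX(reading) is an aggregate and cannot be used directly in WHERE

Fix: Wrap MAX in a scalar subquery so WHERE compares against a single value

Corrected query:
SELECT location, reading FROM sensors WHERE reading = (SELECT MAX(reading) FROM sensors)

Result:
location | reading
---------+--------
Basement | 74.1   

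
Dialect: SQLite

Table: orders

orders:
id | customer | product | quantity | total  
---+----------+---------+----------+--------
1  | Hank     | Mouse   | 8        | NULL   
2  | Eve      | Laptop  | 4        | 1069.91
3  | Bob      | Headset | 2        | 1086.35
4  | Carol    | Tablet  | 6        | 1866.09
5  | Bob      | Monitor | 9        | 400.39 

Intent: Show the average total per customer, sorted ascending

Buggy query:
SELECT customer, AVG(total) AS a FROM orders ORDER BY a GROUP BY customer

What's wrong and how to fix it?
Bug: ORDER BY appears before GROUP BY; SQL clause order requires GROUP BY first

Fix: Move ORDER BY to the end, after GROUP BY

Corrected query:
SELECT customer, AVG(total) AS a FROM orders GROUP BY customer ORDER BY a

Result:
customer | a      
---------+--------
Hank     | NULL   
Bob      | 743.37 
Eve      | 1069.91
Carol    | 1866.09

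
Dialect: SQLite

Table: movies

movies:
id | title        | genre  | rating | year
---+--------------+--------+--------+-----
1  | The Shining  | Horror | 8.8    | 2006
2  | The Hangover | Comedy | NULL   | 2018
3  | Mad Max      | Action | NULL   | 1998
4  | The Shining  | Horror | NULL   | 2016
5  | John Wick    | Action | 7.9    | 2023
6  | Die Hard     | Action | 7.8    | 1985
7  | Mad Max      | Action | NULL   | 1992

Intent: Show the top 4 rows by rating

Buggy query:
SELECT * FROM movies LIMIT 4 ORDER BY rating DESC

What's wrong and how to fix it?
Bug: ORDER BY cannot follow LIMIT; LIMIT is the final clause

Fix: Sort with ORDER BY, then apply LIMIT

Corrected query:
SELECT * FROM movies ORDER BY rating DESC LIMIT 4

Result:
id | title        | genre  | rating | year
---+--------------+--------+--------+-----
1  | The Shining  | Horror | 8.8    | 2006
5  | John Wick    | Action | 7.9    | 2023
6  | Die Hard     | Action | 7.8    | 1985
2  | The Hangover | Comedy | NULL   | 2018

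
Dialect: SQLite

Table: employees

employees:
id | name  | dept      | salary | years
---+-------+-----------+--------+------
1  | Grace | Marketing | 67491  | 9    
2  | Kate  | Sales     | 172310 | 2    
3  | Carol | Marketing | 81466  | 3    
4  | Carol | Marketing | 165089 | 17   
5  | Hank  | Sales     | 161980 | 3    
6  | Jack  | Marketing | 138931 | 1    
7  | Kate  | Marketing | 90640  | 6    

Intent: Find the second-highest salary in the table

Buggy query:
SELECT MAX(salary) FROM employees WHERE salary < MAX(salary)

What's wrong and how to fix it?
Bug: MAX(salary) on the right of the comparison is an aggregate-in-WHERE error

Fix: Compute the overall MAX in a subquery, then take MAX of rows below it

Corrected query:
SELECT MAX(salary) FROM employees WHERE salary < (SELECT MAX(salary) FROM employees)

Result:
MAX(salary)
-----------
165089     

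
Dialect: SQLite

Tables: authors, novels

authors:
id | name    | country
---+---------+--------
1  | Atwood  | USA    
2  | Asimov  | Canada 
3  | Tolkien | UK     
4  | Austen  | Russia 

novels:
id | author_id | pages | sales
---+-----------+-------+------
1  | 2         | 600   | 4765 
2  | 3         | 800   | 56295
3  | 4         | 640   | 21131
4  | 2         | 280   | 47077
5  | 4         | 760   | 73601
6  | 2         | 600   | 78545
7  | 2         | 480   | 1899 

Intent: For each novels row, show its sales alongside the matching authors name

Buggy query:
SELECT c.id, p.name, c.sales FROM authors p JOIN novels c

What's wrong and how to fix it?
Bug: Missing join condition: each novels row is matched to all authors rows instead of just its own

Fix: Specify the join condition linking the foreign key to the parent id

Corrected query:
SELECT c.id, p.name, c.sales FROM authors p JOIN novels c ON c.author_id = p.id

Result:
id | name    | sales
---+---------+------
1  | Asimov  | 4765 
2  | Tolkien | 56295
3  | Austen  | 21131
4  | Asimov  | 47077
5  | Austen  | 73601
6  | Asimov  | 78545
7  | Asimov  | 1899 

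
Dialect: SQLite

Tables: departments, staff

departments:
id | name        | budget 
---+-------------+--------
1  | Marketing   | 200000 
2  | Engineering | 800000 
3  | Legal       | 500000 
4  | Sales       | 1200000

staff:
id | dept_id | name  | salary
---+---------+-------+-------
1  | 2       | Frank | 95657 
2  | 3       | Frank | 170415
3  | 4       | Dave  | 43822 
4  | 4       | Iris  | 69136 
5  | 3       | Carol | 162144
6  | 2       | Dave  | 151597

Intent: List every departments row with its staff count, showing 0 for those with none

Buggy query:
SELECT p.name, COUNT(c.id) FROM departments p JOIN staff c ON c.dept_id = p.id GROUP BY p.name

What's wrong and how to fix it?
Bug: An inner join excludes parents with zero children

Fix: Switch to LEFT JOIN to retain unmatched parent rows

Corrected query:
SELECT p.name, COUNT(c.id) FROM departments p LEFT JOIN staff c ON c.dept_id = p.id GROUP BY p.name

Result:
name        | COUNT(c.id)
------------+------------
Engineering | 2          
Legal       | 2          
Marketing   | 0          
Sales       | 2          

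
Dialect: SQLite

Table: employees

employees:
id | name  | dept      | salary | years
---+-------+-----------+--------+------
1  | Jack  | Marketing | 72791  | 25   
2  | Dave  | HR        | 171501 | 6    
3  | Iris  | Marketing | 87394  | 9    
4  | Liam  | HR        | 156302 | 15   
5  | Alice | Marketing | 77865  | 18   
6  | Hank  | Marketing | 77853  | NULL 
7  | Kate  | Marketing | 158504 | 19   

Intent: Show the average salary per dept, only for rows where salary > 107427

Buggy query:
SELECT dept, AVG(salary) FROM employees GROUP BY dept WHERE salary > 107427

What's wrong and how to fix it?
Bug: Row-level WHERE must come before GROUP BY in the clause order

Fix: Move the WHERE clause before GROUP BY

Corrected query:
SELECT dept, AVG(salary) FROM employees WHERE salary > 107427 GROUP BY dept

Result:
dept      | AVG(salary)
----------+------------
HR        | 163901.5   
Marketing | 158504     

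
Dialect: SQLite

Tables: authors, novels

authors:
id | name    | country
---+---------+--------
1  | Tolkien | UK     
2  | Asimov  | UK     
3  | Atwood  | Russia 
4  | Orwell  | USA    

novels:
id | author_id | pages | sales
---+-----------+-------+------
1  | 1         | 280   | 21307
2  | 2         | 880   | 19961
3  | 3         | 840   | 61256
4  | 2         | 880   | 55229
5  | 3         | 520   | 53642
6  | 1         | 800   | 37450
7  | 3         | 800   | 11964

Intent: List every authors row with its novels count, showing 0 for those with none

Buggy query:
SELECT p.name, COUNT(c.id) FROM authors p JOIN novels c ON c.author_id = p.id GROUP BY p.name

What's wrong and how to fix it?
Bug: An inner join excludes parents with zero children

Fix: Use LEFT JOIN so parents without children still appear (COUNT(c.id) gives 0)

Corrected query:
SELECT p.name, COUNT(c.id) FROM authors p LEFT JOIN novels c ON c.author_id = p.id GROUP BY p.name

Result:
name    | COUNT(c.id)
--------+------------
Asimov  | 2          
Atwood  | 3          
Orwell  | 0          
Tolkien | 2          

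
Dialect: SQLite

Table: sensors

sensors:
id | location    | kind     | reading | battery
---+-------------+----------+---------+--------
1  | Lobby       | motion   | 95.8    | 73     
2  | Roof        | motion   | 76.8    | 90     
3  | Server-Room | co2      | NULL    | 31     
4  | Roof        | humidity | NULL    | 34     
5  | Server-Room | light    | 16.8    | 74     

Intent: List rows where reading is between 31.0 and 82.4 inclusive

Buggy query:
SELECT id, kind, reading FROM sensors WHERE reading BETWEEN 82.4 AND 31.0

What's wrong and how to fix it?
Bug: BETWEEN expects the lower bound first; with 82.4 AND 31.0 the range is empty

Fix: Write BETWEEN 31.0 AND 82.4

Corrected query:
SELECT id, kind, reading FROM sensors WHERE reading BETWEEN 31.0 AND 82.4

Result:
id | kind   | reading
---+--------+--------
2  | motion | 76.8   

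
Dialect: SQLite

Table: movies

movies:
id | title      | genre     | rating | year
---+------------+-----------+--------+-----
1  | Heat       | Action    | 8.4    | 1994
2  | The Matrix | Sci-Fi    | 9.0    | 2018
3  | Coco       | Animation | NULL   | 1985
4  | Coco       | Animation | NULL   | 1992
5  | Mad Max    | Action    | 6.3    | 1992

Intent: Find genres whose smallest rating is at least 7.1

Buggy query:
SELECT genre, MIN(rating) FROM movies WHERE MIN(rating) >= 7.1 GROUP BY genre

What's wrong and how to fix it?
Bug: Aggregates like MIN are computed per group after WHERE runs

Fix: Use HAVING for the per-group MIN condition

Corrected query:
SELECT genre, MIN(rating) FROM movies GROUP BY genre HAVING MIN(rating) >= 7.1

Result:
genre  | MIN(rating)
-------+------------
Sci-Fi | 9          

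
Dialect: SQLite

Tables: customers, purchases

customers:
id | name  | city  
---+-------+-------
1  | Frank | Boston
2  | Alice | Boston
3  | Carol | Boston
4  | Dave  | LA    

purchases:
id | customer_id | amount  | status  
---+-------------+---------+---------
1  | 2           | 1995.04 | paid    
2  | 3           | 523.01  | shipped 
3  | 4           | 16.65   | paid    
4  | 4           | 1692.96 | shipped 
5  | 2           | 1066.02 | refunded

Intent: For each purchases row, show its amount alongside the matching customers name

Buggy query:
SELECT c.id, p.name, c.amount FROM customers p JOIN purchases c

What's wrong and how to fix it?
Bug: JOIN with no ON clause produces a cartesian product; every purchases row pairs with every customers row

Fix: Specify the join condition linking the foreign key to the parent id

Corrected query:
SELECT c.id, p.name, c.amount FROM customers p JOIN purchases c ON c.customer_id = p.id

Result:
id | name  | amount 
---+-------+--------
1  | Alice | 1995.04
2  | Carol | 523.01 
3  | Dave  | 16.65  
4  | Dave  | 1692.96
5  | Alice | 1066.02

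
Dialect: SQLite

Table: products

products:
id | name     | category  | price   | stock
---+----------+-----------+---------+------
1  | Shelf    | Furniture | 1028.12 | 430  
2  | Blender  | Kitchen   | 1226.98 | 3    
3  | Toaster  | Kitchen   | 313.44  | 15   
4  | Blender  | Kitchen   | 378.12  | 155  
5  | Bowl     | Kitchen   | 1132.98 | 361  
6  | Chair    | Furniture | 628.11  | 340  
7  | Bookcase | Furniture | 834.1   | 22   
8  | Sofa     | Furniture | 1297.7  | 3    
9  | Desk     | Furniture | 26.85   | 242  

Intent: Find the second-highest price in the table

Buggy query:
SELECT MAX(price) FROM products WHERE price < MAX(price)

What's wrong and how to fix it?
Bug: The inner MAX is an aggregate inside WHERE, which is not allowed

Fix: Put the inner MAX in a scalar subquery

Corrected query:
SELECT MAX(price) FROM products WHERE price < (SELECT MAX(price) FROM products)

Result:
MAX(price)
----------
1226.98   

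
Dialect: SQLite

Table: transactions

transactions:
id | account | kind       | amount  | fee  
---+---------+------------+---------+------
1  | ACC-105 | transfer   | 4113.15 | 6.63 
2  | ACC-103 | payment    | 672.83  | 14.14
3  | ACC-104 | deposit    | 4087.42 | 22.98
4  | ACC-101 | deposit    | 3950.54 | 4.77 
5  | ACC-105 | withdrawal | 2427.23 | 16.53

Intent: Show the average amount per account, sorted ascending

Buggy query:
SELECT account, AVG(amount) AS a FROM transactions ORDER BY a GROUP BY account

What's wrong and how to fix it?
Bug: ORDER BY appears before GROUP BY; SQL clause order requires GROUP BY first

Fix: Reorder: SELECT … FROM … GROUP BY … ORDER BY …

Corrected query:
SELECT account, AVG(amount) AS a FROM transactions GROUP BY account ORDER BY a

Result:
account | a      
--------+--------
ACC-103 | 672.83 
ACC-105 | 3270.19
ACC-101 | 3950.54
ACC-104 | 4087.42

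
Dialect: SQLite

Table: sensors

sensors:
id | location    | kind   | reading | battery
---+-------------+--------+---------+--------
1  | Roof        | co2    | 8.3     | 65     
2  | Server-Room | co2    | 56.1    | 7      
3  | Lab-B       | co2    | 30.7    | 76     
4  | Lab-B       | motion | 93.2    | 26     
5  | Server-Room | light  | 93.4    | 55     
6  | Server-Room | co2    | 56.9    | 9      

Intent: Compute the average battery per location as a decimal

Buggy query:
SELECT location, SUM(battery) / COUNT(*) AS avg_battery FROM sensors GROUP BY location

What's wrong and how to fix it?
Bug: Both operands are integers, so '/' performs integer division and truncates

Fix: Multiply by 1.0 (or CAST to REAL) to force floating-point division

Corrected query:
SELECT location, SUM(battery) * 1.0 / COUNT(*) AS avg_battery FROM sensors GROUP BY location

Result:
location    | avg_battery
------------+------------
Lab-B       | 51         
Roof        | 65         
Server-Room | 23.666667  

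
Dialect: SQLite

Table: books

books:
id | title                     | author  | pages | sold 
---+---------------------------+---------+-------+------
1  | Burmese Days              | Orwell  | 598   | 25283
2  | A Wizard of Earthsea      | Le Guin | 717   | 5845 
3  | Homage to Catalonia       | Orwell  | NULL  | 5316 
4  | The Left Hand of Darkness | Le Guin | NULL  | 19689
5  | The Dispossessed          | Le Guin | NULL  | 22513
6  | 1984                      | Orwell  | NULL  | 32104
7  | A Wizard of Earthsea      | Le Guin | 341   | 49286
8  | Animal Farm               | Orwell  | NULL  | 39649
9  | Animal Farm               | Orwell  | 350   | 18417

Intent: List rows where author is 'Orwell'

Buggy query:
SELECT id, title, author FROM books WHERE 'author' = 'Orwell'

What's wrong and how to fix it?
Bug: Single quotes denote string literals in SQL; the column name is being compared as a constant string

Fix: Reference the column as author without single quotes

Corrected query:
SELECT id, title, author FROM books WHERE author = 'Orwell'

Result:
id | title               | author
---+---------------------+-------
1  | Burmese Days        | Orwell
3  | Homage to Catalonia | Orwell
6  | 1984                | Orwell
8  | Animal Farm         | Orwell
9  | Animal Farm         | Orwell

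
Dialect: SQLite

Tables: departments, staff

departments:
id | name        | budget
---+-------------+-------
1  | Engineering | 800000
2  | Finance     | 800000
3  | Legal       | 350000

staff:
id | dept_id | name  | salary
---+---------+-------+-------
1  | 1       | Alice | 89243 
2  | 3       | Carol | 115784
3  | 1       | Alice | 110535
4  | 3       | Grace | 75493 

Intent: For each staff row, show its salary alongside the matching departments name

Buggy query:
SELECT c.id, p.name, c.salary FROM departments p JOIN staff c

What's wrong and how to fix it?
Bug: Missing join condition: each staff row is matched to all departments rows instead of just its own

Fix: Specify the join condition linking the foreign key to the parent id

Corrected query:
SELECT c.id, p.name, c.salary FROM departments p JOIN staff c ON c.dept_id = p.id

Result:
id | name        | salary
---+-------------+-------
1  | Engineering | 89243 
2  | Legal       | 115784
3  | Engineering | 110535
4  | Legal       | 75493 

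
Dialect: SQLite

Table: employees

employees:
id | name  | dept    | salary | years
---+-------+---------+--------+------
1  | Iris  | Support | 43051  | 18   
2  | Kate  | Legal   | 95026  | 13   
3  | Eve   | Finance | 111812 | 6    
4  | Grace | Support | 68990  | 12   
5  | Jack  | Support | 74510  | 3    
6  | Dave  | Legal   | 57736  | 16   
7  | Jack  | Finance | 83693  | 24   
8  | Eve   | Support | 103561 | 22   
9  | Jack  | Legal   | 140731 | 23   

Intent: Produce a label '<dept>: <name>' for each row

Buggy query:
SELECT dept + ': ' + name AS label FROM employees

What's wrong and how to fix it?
Bug: '+' is numeric addition; on text columns SQLite converts them to 0 instead of concatenating

Fix: Use the || operator for string concatenation

Corrected query:
SELECT dept || ': ' || name AS label FROM employees

Result:
label         
--------------
Support: Iris 
Legal: Kate   
Finance: Eve  
Support: Grace
Support: Jack 
Legal: Dave   
Finance: Jack 
Support: Eve  
Legal: Jack   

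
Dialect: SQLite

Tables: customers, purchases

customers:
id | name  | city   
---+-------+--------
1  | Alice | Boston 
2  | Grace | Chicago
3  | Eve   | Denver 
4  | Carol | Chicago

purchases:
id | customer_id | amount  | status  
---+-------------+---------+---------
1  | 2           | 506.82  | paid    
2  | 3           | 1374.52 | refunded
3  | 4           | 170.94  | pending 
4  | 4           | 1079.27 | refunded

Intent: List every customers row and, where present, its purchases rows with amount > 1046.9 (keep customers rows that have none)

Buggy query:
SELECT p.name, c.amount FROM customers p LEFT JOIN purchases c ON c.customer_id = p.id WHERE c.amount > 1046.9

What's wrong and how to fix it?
Bug: A WHERE condition on the right-hand table after LEFT JOIN drops unmatched parents

Fix: Move the right-table condition into the ON clause so unmatched parents are kept

Corrected query:
SELECT p.name, c.amount FROM customers p LEFT JOIN purchases c ON c.customer_id = p.id AND c.amount > 1046.9

Result:
name  | amount 
------+--------
Alice | NULL   
Grace | NULL   
Eve   | 1374.52
Carol | 1079.27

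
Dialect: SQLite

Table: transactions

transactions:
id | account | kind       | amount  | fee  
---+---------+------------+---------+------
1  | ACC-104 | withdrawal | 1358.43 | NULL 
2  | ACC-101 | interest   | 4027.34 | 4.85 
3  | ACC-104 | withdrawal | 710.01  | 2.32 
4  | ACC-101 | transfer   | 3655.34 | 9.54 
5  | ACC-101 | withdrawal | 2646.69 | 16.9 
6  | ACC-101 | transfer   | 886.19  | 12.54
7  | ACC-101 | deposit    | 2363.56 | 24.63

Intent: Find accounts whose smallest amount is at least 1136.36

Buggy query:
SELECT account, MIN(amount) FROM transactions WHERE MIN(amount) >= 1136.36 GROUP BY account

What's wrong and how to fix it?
Bug: MIN() in WHERE is a misuse of aggregate

Fix: Use HAVING for the per-group MIN condition

Corrected query:
SELECT account, MIN(amount) FROM transactions GROUP BY account HAVING MIN(amount) >= 1136.36

Result:
(no rows)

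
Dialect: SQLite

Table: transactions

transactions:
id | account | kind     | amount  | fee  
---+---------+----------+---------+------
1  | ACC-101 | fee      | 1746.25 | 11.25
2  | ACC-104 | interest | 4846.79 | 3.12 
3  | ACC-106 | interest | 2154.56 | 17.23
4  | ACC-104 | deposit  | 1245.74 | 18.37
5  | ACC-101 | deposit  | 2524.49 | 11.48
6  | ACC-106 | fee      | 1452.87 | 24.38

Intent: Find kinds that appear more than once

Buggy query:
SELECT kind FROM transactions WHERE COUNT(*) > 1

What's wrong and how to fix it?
Bug: COUNT(*) is an aggregate and cannot be used in WHERE

Fix: GROUP BY kind, then filter groups with HAVING COUNT(*) > 1

Corrected query:
SELECT kind FROM transactions GROUP BY kind HAVING COUNT(*) > 1

Result:
kind    
--------
deposit 
fee     
interest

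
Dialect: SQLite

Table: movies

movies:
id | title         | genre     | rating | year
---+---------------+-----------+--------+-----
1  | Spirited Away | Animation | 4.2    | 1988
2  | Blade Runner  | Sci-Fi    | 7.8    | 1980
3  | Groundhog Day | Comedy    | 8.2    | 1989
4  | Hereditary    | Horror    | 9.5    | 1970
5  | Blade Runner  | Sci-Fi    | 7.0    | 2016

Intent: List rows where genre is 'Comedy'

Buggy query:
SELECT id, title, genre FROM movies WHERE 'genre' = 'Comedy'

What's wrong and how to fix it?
Bug: 'genre' in single quotes is a string literal, not the column; the comparison is literal-vs-literal and never true

Fix: Remove the quotes around the column name (or use double quotes for an identifier)

Corrected query:
SELECT id, title, genre FROM movies WHERE genre = 'Comedy'

Result:
id | title         | genre 
---+---------------+-------
3  | Groundhog Day | Comedy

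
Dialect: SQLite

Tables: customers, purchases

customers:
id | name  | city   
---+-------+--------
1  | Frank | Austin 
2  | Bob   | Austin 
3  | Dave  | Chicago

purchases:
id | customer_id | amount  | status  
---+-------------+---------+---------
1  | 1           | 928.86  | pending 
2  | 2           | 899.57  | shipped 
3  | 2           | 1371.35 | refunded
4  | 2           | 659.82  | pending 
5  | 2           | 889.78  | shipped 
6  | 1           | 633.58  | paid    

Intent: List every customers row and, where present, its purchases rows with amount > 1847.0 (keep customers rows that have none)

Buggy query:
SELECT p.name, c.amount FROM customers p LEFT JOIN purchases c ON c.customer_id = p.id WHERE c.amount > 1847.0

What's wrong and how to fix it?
Bug: Filtering c.amount in WHERE discards the NULL rows produced by LEFT JOIN, turning it into an inner join

Fix: Put 'c.amount > 1847.0' in the JOIN's ON clause instead of WHERE

Corrected query:
SELECT p.name, c.amount FROM customers p LEFT JOIN purchases c ON c.customer_id = p.id AND c.amount > 1847.0

Result:
name  | amount
------+-------
Frank | NULL  
Bob   | NULL  
Dave  | NULL  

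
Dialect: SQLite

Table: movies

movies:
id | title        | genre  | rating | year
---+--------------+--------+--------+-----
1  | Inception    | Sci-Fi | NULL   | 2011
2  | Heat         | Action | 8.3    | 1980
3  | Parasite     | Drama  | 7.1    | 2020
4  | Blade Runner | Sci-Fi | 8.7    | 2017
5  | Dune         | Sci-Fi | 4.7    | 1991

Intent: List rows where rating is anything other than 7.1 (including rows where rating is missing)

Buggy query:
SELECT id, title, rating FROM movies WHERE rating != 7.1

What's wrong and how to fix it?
Bug: 'rating != 7.1' is unknown when rating is NULL, so NULL rows are silently excluded

Fix: Add an explicit OR rating IS NULL to include the missing-value rows

Corrected query:
SELECT id, title, rating FROM movies WHERE rating != 7.1 OR rating IS NULL

Result:
id | title        | rating
---+--------------+-------
1  | Inception    | NULL  
2  | Heat         | 8.3   
4  | Blade Runner | 8.7   
5  | Dune         | 4.7   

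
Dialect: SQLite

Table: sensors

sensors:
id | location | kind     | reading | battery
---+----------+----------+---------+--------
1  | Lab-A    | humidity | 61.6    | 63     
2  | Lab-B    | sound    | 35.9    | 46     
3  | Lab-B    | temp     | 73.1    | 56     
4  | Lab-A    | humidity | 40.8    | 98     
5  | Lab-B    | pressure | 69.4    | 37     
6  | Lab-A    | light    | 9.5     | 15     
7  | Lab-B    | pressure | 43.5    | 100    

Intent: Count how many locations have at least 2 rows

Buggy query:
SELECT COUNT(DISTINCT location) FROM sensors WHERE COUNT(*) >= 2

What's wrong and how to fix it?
Bug: COUNT(*) cannot appear in WHERE; the per-group count doesn't exist yet

Fix: Group first with HAVING COUNT(*) >= 2, then COUNT the resulting groups

Corrected query:
SELECT COUNT(*) FROM (SELECT location FROM sensors GROUP BY location HAVING COUNT(*) >= 2)

Result:
COUNT(*)
--------
2       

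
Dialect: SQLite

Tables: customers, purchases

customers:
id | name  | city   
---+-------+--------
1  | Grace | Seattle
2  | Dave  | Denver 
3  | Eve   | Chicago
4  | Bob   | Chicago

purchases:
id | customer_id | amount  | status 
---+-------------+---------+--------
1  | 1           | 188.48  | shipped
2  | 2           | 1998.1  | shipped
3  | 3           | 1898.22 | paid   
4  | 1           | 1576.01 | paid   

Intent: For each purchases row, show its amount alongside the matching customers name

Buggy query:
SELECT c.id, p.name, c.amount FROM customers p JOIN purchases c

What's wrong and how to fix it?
Bug: Missing join condition: each purchases row is matched to all customers rows instead of just its own

Fix: Add ON c.customer_id = p.id to the JOIN

Corrected query:
SELECT c.id, p.name, c.amount FROM customers p JOIN purchases c ON c.customer_id = p.id

Result:
id | name  | amount 
---+-------+--------
1  | Grace | 188.48 
2  | Dave  | 1998.1 
3  | Eve   | 1898.22
4  | Grace | 1576.01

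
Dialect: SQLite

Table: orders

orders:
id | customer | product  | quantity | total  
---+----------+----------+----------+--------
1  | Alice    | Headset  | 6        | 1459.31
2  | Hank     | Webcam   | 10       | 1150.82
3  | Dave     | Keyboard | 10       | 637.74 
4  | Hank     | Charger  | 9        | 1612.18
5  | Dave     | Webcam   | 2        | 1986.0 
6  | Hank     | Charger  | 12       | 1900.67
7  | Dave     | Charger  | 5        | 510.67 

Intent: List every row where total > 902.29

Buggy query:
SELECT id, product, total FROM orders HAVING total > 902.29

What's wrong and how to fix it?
Bug: This is a non-aggregate query (no GROUP BY, no aggregates), so in SQLite the HAVING clause is invalid here; a row-level condition belongs in WHERE

Fix: Use WHERE for row-level filtering

Corrected query:
SELECT id, product, total FROM orders WHERE total > 902.29

Result:
id | product | total  
---+---------+--------
1  | Headset | 1459.31
2  | Webcam  | 1150.82
4  | Charger | 1612.18
5  | Webcam  | 1986   
6  | Charger | 1900.67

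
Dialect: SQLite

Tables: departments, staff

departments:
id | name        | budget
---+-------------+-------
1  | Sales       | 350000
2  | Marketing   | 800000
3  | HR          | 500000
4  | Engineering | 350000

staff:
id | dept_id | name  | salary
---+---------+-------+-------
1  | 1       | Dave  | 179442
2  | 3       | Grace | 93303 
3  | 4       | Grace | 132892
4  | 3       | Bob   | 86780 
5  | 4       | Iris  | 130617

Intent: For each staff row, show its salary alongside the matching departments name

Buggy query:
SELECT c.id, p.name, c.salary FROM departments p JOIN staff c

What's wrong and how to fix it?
Bug: Missing join condition: each staff row is matched to all departments rows instead of just its own

Fix: Specify the join condition linking the foreign key to the parent id

Corrected query:
SELECT c.id, p.name, c.salary FROM departments p JOIN staff c ON c.dept_id = p.id

Result:
id | name        | salary
---+-------------+-------
1  | Sales       | 179442
2  | HR          | 93303 
3  | Engineering | 132892
4  | HR          | 86780 
5  | Engineering | 130617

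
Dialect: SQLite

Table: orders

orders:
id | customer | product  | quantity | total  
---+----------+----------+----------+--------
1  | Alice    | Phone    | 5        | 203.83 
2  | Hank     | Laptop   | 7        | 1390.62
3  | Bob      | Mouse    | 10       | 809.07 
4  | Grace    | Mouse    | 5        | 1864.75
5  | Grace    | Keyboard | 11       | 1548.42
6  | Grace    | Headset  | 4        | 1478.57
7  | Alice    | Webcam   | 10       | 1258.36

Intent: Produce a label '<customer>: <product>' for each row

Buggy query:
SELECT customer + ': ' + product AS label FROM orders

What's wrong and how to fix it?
Bug: SQLite uses || for string concatenation; + coerces text to numbers (yielding 0)

Fix: Use the || operator for string concatenation

Corrected query:
SELECT customer || ': ' || product AS label FROM orders

Result:
label          
---------------
Alice: Phone   
Hank: Laptop   
Bob: Mouse     
Grace: Mouse   
Grace: Keyboard
Grace: Headset 
Alice: Webcam  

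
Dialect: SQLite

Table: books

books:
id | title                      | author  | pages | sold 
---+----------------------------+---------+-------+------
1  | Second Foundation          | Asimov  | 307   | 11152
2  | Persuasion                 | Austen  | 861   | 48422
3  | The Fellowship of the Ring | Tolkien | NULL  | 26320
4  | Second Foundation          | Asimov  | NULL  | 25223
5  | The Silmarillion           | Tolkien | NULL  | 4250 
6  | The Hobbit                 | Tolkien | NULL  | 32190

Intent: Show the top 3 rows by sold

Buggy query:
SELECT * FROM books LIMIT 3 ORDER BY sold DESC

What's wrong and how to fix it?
Bug: LIMIT must come after ORDER BY

Fix: Sort with ORDER BY, then apply LIMIT

Corrected query:
SELECT * FROM books ORDER BY sold DESC LIMIT 3

Result:
id | title                      | author  | pages | sold 
---+----------------------------+---------+-------+------
2  | Persuasion                 | Austen  | 861   | 48422
6  | The Hobbit                 | Tolkien | NULL  | 32190
3  | The Fellowship of the Ring | Tolkien | NULL  | 26320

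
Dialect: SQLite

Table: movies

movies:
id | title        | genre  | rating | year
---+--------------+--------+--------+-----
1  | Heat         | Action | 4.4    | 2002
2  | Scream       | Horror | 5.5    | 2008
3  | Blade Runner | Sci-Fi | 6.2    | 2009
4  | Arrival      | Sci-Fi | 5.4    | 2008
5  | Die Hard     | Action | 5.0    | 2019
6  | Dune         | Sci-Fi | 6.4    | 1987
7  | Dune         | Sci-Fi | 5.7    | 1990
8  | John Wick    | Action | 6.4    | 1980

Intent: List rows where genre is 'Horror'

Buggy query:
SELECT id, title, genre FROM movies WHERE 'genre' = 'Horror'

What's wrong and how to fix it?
Bug: 'genre' in single quotes is a string literal, not the column; the comparison is literal-vs-literal and never true

Fix: Remove the quotes around the column name (or use double quotes for an identifier)

Corrected query:
SELECT id, title, genre FROM movies WHERE genre = 'Horror'

Result:
id | title  | genre 
---+--------+-------
2  | Scream | Horror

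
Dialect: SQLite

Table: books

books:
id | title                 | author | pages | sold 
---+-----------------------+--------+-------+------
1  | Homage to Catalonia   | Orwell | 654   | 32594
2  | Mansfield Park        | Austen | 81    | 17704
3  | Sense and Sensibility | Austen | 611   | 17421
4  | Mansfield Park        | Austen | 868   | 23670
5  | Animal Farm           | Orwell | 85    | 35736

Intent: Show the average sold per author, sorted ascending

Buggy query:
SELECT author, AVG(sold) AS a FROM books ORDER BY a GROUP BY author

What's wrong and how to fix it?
Bug: GROUP BY must precede ORDER BY

Fix: Reorder: SELECT … FROM … GROUP BY … ORDER BY …

Corrected query:
SELECT author, AVG(sold) AS a FROM books GROUP BY author ORDER BY a

Result:
author | a           
-------+-------------
Austen | 19598.333333
Orwell | 34165       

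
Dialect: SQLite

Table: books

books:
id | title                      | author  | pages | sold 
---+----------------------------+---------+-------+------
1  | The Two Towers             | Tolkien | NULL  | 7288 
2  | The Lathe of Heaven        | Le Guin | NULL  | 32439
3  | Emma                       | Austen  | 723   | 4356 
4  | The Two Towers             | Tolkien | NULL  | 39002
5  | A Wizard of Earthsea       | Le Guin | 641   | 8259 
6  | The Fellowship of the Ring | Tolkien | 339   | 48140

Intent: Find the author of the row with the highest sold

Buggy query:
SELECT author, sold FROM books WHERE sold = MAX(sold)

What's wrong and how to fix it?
Bug: MAX(sold) is an aggregate and cannot be used directly in WHERE

Fix: Use a subquery: WHERE sold = (SELECT MAX(sold) FROM books)

Corrected query:
SELECT author, sold FROM books WHERE sold = (SELECT MAX(sold) FROM books)

Result:
author  | sold 
--------+------
Tolkien | 48140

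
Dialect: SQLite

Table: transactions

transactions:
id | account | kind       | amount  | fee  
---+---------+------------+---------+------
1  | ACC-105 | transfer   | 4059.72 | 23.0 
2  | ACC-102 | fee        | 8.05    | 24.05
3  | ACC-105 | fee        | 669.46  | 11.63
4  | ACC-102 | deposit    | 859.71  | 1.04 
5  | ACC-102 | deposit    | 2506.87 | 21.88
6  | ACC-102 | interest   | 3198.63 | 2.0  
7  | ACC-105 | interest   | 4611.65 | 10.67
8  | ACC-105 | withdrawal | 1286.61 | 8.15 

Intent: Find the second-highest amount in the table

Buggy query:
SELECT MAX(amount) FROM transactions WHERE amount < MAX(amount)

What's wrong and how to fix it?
Bug: The inner MAX is an aggregate inside WHERE, which is not allowed

Fix: Put the inner MAX in a scalar subquery

Corrected query:
SELECT MAX(amount) FROM transactions WHERE amount < (SELECT MAX(amount) FROM transactions)

Result:
MAX(amount)
-----------
4059.72    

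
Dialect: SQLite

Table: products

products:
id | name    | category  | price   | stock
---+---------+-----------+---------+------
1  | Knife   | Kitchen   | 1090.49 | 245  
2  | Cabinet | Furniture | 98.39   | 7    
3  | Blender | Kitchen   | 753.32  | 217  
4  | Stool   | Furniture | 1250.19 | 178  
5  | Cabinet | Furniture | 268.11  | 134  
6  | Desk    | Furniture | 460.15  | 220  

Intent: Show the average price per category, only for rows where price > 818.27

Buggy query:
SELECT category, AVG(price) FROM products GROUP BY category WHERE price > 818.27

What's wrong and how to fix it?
Bug: WHERE cannot follow GROUP BY

Fix: Place WHERE between FROM and GROUP BY

Corrected query:
SELECT category, AVG(price) FROM products WHERE price > 818.27 GROUP BY category

Result:
category  | AVG(price)
----------+-----------
Furniture | 1250.19   
Kitchen   | 1090.49   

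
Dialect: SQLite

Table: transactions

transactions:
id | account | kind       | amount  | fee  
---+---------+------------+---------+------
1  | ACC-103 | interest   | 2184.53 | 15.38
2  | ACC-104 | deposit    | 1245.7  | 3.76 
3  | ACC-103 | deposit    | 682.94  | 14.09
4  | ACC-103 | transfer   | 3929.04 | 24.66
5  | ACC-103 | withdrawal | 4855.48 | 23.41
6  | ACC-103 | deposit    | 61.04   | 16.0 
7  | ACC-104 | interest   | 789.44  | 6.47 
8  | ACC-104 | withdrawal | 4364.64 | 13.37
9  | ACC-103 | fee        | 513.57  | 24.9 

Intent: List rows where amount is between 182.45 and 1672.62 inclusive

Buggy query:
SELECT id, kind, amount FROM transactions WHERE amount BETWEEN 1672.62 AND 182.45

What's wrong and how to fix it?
Bug: The bounds are reversed; BETWEEN a AND b requires a <= b to match anything

Fix: Swap the bounds so the smaller value comes first

Corrected query:
SELECT id, kind, amount FROM transactions WHERE amount BETWEEN 182.45 AND 1672.62

Result:
id | kind     | amount
---+----------+-------
2  | deposit  | 1245.7
3  | deposit  | 682.94
7  | interest | 789.44
9  | fee      | 513.57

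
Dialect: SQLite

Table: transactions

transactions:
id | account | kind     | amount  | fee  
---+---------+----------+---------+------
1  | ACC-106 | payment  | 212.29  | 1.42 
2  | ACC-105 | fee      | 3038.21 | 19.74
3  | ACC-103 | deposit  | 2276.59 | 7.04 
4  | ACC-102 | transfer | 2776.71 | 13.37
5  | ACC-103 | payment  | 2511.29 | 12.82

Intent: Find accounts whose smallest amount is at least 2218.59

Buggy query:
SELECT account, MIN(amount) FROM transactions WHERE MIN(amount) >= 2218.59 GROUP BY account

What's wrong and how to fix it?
Bug: MIN() in WHERE is a misuse of aggregate

Fix: Use HAVING for the per-group MIN condition

Corrected query:
SELECT account, MIN(amount) FROM transactions GROUP BY account HAVING MIN(amount) >= 2218.59

Result:
account | MIN(amount)
--------+------------
ACC-102 | 2776.71    
ACC-103 | 2276.59    
ACC-105 | 3038.21    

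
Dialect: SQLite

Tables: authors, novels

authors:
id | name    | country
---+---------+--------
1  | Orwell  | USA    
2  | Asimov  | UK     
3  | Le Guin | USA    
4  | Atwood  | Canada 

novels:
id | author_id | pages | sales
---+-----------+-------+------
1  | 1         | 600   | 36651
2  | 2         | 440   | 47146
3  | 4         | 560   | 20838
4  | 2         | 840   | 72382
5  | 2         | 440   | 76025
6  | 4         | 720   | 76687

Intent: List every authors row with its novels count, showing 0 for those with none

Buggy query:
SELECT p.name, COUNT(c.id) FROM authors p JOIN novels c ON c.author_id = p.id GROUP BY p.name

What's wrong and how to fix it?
Bug: INNER JOIN drops authors rows that have no matching novels rows

Fix: Use LEFT JOIN so parents without children still appear (COUNT(c.id) gives 0)

Corrected query:
SELECT p.name, COUNT(c.id) FROM authors p LEFT JOIN novels c ON c.author_id = p.id GROUP BY p.name

Result:
name    | COUNT(c.id)
--------+------------
Asimov  | 3          
Atwood  | 2          
Le Guin | 0          
Orwell  | 1          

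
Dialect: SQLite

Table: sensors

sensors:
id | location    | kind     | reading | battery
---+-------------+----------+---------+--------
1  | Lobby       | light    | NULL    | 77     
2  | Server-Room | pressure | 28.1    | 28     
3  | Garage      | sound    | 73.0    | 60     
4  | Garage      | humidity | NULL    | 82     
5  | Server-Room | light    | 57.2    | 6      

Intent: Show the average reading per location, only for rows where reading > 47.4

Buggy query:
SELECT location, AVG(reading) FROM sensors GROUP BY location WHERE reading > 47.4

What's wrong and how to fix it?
Bug: Row-level WHERE must come before GROUP BY in the clause order

Fix: Move the WHERE clause before GROUP BY

Corrected query:
SELECT location, AVG(reading) FROM sensors WHERE reading > 47.4 GROUP BY location

Result:
location    | AVG(reading)
------------+-------------
Garage      | 73          
Server-Room | 57.2        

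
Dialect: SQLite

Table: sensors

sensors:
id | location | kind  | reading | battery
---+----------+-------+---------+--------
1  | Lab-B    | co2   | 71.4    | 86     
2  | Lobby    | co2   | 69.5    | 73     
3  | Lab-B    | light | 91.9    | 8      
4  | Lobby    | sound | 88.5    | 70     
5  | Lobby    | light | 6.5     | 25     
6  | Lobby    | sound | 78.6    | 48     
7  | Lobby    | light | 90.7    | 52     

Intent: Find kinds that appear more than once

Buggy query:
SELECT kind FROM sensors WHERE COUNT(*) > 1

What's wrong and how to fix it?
Bug: COUNT(*) is an aggregate and cannot be used in WHERE

Fix: GROUP BY kind, then filter groups with HAVING COUNT(*) > 1

Corrected query:
SELECT kind FROM sensors GROUP BY kind HAVING COUNT(*) > 1

Result:
kind 
-----
co2  
light
sound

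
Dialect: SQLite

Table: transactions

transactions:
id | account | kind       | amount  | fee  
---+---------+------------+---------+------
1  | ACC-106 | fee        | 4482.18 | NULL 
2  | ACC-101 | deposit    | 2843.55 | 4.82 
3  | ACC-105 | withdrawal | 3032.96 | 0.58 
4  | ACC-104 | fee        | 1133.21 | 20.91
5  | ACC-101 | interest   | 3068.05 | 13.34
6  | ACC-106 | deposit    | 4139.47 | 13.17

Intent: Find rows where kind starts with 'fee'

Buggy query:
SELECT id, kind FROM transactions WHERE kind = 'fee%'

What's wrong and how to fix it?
Bug: '=' compares the literal string including the % character; pattern matching needs LIKE

Fix: Replace '=' with LIKE so 'fee%' is treated as a pattern

Corrected query:
SELECT id, kind FROM transactions WHERE kind LIKE 'fee%'

Result:
id | kind
---+-----
1  | fee 
4  | fee 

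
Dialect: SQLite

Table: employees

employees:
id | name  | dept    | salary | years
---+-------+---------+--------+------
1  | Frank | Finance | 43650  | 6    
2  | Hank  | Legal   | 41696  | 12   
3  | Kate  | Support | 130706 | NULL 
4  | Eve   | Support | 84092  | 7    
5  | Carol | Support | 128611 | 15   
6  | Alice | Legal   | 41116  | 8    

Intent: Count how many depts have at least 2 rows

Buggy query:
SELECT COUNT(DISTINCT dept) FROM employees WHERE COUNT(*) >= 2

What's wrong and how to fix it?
Bug: WHERE filters individual rows, not groups, so a group-level COUNT is invalid there

Fix: Group first with HAVING COUNT(*) >= 2, then COUNT the resulting groups

Corrected query:
SELECT COUNT(*) FROM (SELECT dept FROM employees GROUP BY dept HAVING COUNT(*) >= 2)

Result:
COUNT(*)
--------
2       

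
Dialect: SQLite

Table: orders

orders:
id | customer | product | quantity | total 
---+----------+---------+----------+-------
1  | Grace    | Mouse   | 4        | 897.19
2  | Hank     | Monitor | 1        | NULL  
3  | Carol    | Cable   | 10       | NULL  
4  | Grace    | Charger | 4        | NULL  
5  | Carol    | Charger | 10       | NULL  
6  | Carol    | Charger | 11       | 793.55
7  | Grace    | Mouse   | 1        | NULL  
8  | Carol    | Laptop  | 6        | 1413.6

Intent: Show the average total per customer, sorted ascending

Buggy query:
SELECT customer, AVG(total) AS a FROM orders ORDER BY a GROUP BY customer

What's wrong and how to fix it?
Bug: ORDER BY appears before GROUP BY; SQL clause order requires GROUP BY first

Fix: Move ORDER BY to the end, after GROUP BY

Corrected query:
SELECT customer, AVG(total) AS a FROM orders GROUP BY customer ORDER BY a

Result:
customer | a       
---------+---------
Hank     | NULL    
Grace    | 897.19  
Carol    | 1103.575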